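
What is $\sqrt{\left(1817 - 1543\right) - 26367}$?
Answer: $i \sqrt{26093} \approx 161.53 i$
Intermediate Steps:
$\sqrt{\left(1817 - 1543\right) - 26367} = \sqrt{274 - 26367} = \sqrt{-26093} = i \sqrt{26093}$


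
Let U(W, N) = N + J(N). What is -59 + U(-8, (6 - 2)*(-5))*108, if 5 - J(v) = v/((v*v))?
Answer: -8368/5 ≈ -1673.6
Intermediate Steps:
J(v) = 5 - 1/v (J(v) = 5 - v/(v*v) = 5 - v/(v²) = 5 - v/v² = 5 - 1/v)
U(W, N) = 5 + N - 1/N (U(W, N) = N + (5 - 1/N) = 5 + N - 1/N)
-59 + U(-8, (6 - 2)*(-5))*108 = -59 + (5 + (6 - 2)*(-5) - 1/((6 - 2)*(-5)))*108 = -59 + (5 + 4*(-5) - 1/(4*(-5)))*108 = -59 + (5 - 20 - 1/(-20))*108 = -59 + (5 - 20 - 1*(-1/20))*108 = -59 + (5 - 20 + 1/20)*108 = -59 - 299/20*108 = -59 - 8073/5 = -8368/5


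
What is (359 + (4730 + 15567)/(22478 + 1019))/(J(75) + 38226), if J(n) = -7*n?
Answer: 8455720/885860397 ≈ 0.0095452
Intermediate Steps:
(359 + (4730 + 15567)/(22478 + 1019))/(J(75) + 38226) = (359 + (4730 + 15567)/(22478 + 1019))/(-7*75 + 38226) = (359 + 20297/23497)/(-525 + 38226) = (359 + 20297*(1/23497))/37701 = (359 + 20297/23497)*(1/37701) = (8455720/23497)*(1/37701) = 8455720/885860397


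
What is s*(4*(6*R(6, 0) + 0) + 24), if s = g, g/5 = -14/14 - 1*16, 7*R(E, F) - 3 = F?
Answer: -20400/7 ≈ -2914.3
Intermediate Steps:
R(E, F) = 3/7 + F/7
g = -85 (g = 5*(-14/14 - 1*16) = 5*(-14*1/14 - 16) = 5*(-1 - 16) = 5*(-17) = -85)
s = -85
s*(4*(6*R(6, 0) + 0) + 24) = -85*(4*(6*(3/7 + (⅐)*0) + 0) + 24) = -85*(4*(6*(3/7 + 0) + 0) + 24) = -85*(4*(6*(3/7) + 0) + 24) = -85*(4*(18/7 + 0) + 24) = -85*(4*(18/7) + 24) = -85*(72/7 + 24) = -85*240/7 = -20400/7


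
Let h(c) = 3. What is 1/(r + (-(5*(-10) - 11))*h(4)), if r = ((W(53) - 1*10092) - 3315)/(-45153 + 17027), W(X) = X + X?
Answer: 28126/5160359 ≈ 0.0054504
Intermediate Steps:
W(X) = 2*X
r = 13301/28126 (r = ((2*53 - 1*10092) - 3315)/(-45153 + 17027) = ((106 - 10092) - 3315)/(-28126) = (-9986 - 3315)*(-1/28126) = -13301*(-1/28126) = 13301/28126 ≈ 0.47291)
1/(r + (-(5*(-10) - 11))*h(4)) = 1/(13301/28126 - (5*(-10) - 11)*3) = 1/(13301/28126 - (-50 - 11)*3) = 1/(13301/28126 - 1*(-61)*3) = 1/(13301/28126 + 61*3) = 1/(13301/28126 + 183) = 1/(5160359/28126) = 28126/5160359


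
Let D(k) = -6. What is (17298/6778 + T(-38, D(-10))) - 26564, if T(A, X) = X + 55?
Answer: -89850686/3389 ≈ -26512.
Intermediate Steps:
T(A, X) = 55 + X
(17298/6778 + T(-38, D(-10))) - 26564 = (17298/6778 + (55 - 6)) - 26564 = (17298*(1/6778) + 49) - 26564 = (8649/3389 + 49) - 26564 = 174710/3389 - 26564 = -89850686/3389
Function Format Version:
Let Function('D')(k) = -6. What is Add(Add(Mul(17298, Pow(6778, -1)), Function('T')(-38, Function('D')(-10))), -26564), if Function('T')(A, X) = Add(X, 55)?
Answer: Rational(-89850686, 3389) ≈ -26512.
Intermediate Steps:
Function('T')(A, X) = Add(55, X)
Add(Add(Mul(17298, Pow(6778, -1)), Function('T')(-38, Function('D')(-10))), -26564) = Add(Add(Mul(17298, Pow(6778, -1)), Add(55, -6)), -26564) = Add(Add(Mul(17298, Rational(1, 6778)), 49), -26564) = Add(Add(Rational(8649, 3389), 49), -26564) = Add(Rational(174710, 3389), -26564) = Rational(-89850686, 3389)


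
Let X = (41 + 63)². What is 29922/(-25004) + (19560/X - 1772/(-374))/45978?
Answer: -86945543424659/72663761041872 ≈ -1.1965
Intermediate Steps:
X = 10816 (X = 104² = 10816)
29922/(-25004) + (19560/X - 1772/(-374))/45978 = 29922/(-25004) + (19560/10816 - 1772/(-374))/45978 = 29922*(-1/25004) + (19560*(1/10816) - 1772*(-1/374))*(1/45978) = -14961/12502 + (2445/1352 + 886/187)*(1/45978) = -14961/12502 + (1655087/252824)*(1/45978) = -14961/12502 + 1655087/11624341872 = -86945543424659/72663761041872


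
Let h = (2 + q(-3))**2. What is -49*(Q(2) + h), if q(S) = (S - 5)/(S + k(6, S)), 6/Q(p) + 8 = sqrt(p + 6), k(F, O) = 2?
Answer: -4858 + 21*sqrt(2)/2 ≈ -4843.1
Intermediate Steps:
Q(p) = 6/(-8 + sqrt(6 + p)) (Q(p) = 6/(-8 + sqrt(p + 6)) = 6/(-8 + sqrt(6 + p)))
q(S) = (-5 + S)/(2 + S) (q(S) = (S - 5)/(S + 2) = (-5 + S)/(2 + S))
h = 100 (h = (2 + (-5 - 3)/(2 - 3))**2 = (2 - 8/(-1))**2 = (2 - 1*(-8))**2 = (2 + 8)**2 = 10**2 = 100)
-49*(Q(2) + h) = -49*(6/(-8 + sqrt(6 + 2)) + 100) = -49*(6/(-8 + sqrt(8)) + 100) = -49*(6/(-8 + 2*sqrt(2)) + 100) = -49*(100 + 6/(-8 + 2*sqrt(2))) = -4900 - 294/(-8 + 2*sqrt(2))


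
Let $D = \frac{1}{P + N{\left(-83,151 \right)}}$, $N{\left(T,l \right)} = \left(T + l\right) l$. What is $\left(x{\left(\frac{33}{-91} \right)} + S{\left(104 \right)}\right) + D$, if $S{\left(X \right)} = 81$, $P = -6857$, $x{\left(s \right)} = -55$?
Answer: $\frac{88687}{3411} \approx 26.0$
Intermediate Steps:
$N{\left(T,l \right)} = l \left(T + l\right)$
$D = \frac{1}{3411}$ ($D = \frac{1}{-6857 + 151 \left(-83 + 151\right)} = \frac{1}{-6857 + 151 \cdot 68} = \frac{1}{-6857 + 10268} = \frac{1}{3411} \approx 0.00029317$)
$\left(x{\left(\frac{33}{-91} \right)} + S{\left(104 \right)}\right) + D = \left(-55 + 81\right) + \frac{1}{3411} = 26 + \frac{1}{3411} = \frac{88687}{3411}$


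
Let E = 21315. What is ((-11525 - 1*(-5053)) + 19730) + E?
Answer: 34573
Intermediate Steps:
((-11525 - 1*(-5053)) + 19730) + E = ((-11525 - 1*(-5053)) + 19730) + 21315 = ((-11525 + 5053) + 19730) + 21315 = (-6472 + 19730) + 21315 = 13258 + 21315 = 34573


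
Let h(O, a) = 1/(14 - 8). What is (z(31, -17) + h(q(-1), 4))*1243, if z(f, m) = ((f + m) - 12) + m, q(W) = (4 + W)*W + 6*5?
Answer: -110627/6 ≈ -18438.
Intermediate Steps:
q(W) = 30 + W*(4 + W) (q(W) = W*(4 + W) + 30 = 30 + W*(4 + W))
z(f, m) = -12 + f + 2*m (z(f, m) = (-12 + f + m) + m = -12 + f + 2*m)
h(O, a) = ⅙ (h(O, a) = 1/6 = ⅙)
(z(31, -17) + h(q(-1), 4))*1243 = ((-12 + 31 + 2*(-17)) + ⅙)*1243 = ((-12 + 31 - 34) + ⅙)*1243 = (-15 + ⅙)*1243 = -89/6*1243 = -110627/6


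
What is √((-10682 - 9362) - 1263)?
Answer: I*√21307 ≈ 145.97*I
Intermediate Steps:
√((-10682 - 9362) - 1263) = √(-20044 - 1263) = √(-21307) = I*√21307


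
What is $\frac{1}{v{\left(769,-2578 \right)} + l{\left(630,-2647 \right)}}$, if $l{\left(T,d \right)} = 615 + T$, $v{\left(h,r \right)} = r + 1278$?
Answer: $- \frac{1}{55} \approx -0.018182$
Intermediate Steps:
$v{\left(h,r \right)} = 1278 + r$
$\frac{1}{v{\left(769,-2578 \right)} + l{\left(630,-2647 \right)}} = \frac{1}{\left(1278 - 2578\right) + \left(615 + 630\right)} = \frac{1}{-1300 + 1245} = \frac{1}{-55} = - \frac{1}{55}$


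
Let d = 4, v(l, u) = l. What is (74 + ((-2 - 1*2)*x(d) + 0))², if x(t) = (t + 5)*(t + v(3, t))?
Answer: 31684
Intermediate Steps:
x(t) = (3 + t)*(5 + t) (x(t) = (t + 5)*(t + 3) = (5 + t)*(3 + t) = (3 + t)*(5 + t))
(74 + ((-2 - 1*2)*x(d) + 0))² = (74 + ((-2 - 1*2)*(15 + 4² + 8*4) + 0))² = (74 + ((-2 - 2)*(15 + 16 + 32) + 0))² = (74 + (-4*63 + 0))² = (74 + (-252 + 0))² = (74 - 252)² = (-178)² = 31684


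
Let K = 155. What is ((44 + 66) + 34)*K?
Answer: 22320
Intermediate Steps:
((44 + 66) + 34)*K = ((44 + 66) + 34)*155 = (110 + 34)*155 = 144*155 = 22320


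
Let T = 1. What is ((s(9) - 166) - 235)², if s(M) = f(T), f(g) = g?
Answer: 160000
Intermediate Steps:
s(M) = 1
((s(9) - 166) - 235)² = ((1 - 166) - 235)² = (-165 - 235)² = (-400)² = 160000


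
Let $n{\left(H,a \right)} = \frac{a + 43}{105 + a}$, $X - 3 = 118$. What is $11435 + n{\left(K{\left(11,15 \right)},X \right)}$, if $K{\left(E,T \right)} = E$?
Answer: $\frac{1292237}{113} \approx 11436.0$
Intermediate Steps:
$X = 121$ ($X = 3 + 118 = 121$)
$n{\left(H,a \right)} = \frac{43 + a}{105 + a}$
$11435 + n{\left(K{\left(11,15 \right)},X \right)} = 11435 + \frac{43 + 121}{105 + 121} = 11435 + \frac{1}{226} \cdot 164 = 11435 + \frac{82}{113} = \frac{1292237}{113}$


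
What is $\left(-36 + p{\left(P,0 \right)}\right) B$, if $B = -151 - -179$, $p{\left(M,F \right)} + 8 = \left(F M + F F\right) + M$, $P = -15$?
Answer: $-1652$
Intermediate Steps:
$p{\left(M,F \right)} = -8 + M + F^{2} + F M$ ($p{\left(M,F \right)} = -8 + \left(\left(F M + F F\right) + M\right) = -8 + \left(\left(F M + F^{2}\right) + M\right) = -8 + \left(\left(F^{2} + F M\right) + M\right) = -8 + \left(M + F^{2} + F M\right) = -8 + M + F^{2} + F M$)
$B = 28$ ($B = -151 + 179 = 28$)
$\left(-36 + p{\left(P,0 \right)}\right) B = \left(-36 + \left(-8 - 15 + 0^{2} + 0 \left(-15\right)\right)\right) 28 = \left(-36 + \left(-8 - 15 + 0 + 0\right)\right) 28 = \left(-36 - 23\right) 28 = \left(-59\right) 28 = -1652$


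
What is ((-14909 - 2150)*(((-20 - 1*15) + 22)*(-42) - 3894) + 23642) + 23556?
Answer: 57160730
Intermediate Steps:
((-14909 - 2150)*(((-20 - 1*15) + 22)*(-42) - 3894) + 23642) + 23556 = (-17059*(((-20 - 15) + 22)*(-42) - 3894) + 23642) + 23556 = (-17059*((-35 + 22)*(-42) - 3894) + 23642) + 23556 = (-17059*(-13*(-42) - 3894) + 23642) + 23556 = (-17059*(546 - 3894) + 23642) + 23556 = (-17059*(-3348) + 23642) + 23556 = (57113532 + 23642) + 23556 = 57137174 + 23556 = 57160730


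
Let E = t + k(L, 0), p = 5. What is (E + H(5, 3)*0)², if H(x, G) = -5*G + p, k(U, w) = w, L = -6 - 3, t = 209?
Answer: 43681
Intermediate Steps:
L = -9
H(x, G) = 5 - 5*G (H(x, G) = -5*G + 5 = 5 - 5*G)
E = 209 (E = 209 + 0 = 209)
(E + H(5, 3)*0)² = (209 + (5 - 5*3)*0)² = (209 + (5 - 15)*0)² = (209 - 10*0)² = (209 + 0)² = 209² = 43681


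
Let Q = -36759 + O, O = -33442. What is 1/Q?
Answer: -1/70201 ≈ -1.4245e-5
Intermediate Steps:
Q = -70201 (Q = -36759 - 33442 = -70201)
1/Q = 1/(-70201) = -1/70201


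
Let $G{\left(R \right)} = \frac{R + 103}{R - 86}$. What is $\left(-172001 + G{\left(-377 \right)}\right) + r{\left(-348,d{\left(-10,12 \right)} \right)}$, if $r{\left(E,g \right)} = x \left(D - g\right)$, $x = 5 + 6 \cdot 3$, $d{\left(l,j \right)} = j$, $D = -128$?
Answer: $- \frac{81127049}{463} \approx -1.7522 \cdot 10^{5}$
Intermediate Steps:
$x = 23$ ($x = 5 + 18 = 23$)
$G{\left(R \right)} = \frac{103 + R}{-86 + R}$
$r{\left(E,g \right)} = -2944 - 23 g$ ($r{\left(E,g \right)} = 23 \left(-128 - g\right) = -2944 - 23 g$)
$\left(-172001 + G{\left(-377 \right)}\right) + r{\left(-348,d{\left(-10,12 \right)} \right)} = \left(-172001 + \frac{103 - 377}{-86 - 377}\right) - 3220 = \left(-172001 + \frac{1}{-463} \left(-274\right)\right) - 3220 = \left(-172001 - - \frac{274}{463}\right) - 3220 = \left(-172001 + \frac{274}{463}\right) - 3220 = - \frac{79636189}{463} - 3220 = - \frac{81127049}{463}$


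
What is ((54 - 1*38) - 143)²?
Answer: 16129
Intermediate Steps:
((54 - 1*38) - 143)² = ((54 - 38) - 143)² = (16 - 143)² = (-127)² = 16129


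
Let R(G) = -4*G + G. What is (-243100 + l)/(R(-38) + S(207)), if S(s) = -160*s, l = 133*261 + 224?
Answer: 208163/33006 ≈ 6.3068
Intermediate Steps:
l = 34937 (l = 34713 + 224 = 34937)
R(G) = -3*G
(-243100 + l)/(R(-38) + S(207)) = (-243100 + 34937)/(-3*(-38) - 160*207) = -208163/(114 - 33120) = -208163/(-33006) = -208163*(-1/33006) = 208163/33006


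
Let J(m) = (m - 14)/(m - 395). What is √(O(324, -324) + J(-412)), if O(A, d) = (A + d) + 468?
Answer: √33903146/269 ≈ 21.646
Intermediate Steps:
O(A, d) = 468 + A + d
J(m) = (-14 + m)/(-395 + m)
√(O(324, -324) + J(-412)) = √((468 + 324 - 324) + (-14 - 412)/(-395 - 412)) = √(468 - 426/(-807)) = √(468 - 1/807*(-426)) = √(468 + 142/269) = √(126034/269) = √33903146/269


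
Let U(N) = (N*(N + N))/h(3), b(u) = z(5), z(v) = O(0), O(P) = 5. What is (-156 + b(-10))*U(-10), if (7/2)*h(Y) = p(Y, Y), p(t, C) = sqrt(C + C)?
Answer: -52850*sqrt(6)/3 ≈ -43152.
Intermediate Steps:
p(t, C) = sqrt(2)*sqrt(C) (p(t, C) = sqrt(2*C) = sqrt(2)*sqrt(C))
z(v) = 5
h(Y) = 2*sqrt(2)*sqrt(Y)/7 (h(Y) = 2*(sqrt(2)*sqrt(Y))/7 = 2*sqrt(2)*sqrt(Y)/7)
b(u) = 5
U(N) = 7*sqrt(6)*N**2/6 (U(N) = (N*(N + N))/((2*sqrt(2)*sqrt(3)/7)) = (N*(2*N))/((2*sqrt(6)/7)) = (2*N**2)*(7*sqrt(6)/12) = 7*sqrt(6)*N**2/6)
(-156 + b(-10))*U(-10) = (-156 + 5)*((7/6)*sqrt(6)*(-10)**2) = -1057*sqrt(6)*100/6 = -52850*sqrt(6)/3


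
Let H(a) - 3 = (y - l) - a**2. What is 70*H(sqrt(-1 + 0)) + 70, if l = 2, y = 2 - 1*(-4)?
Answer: 630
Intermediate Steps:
y = 6 (y = 2 + 4 = 6)
H(a) = 7 - a**2 (H(a) = 3 + ((6 - 1*2) - a**2) = 3 + ((6 - 2) - a**2) = 3 + (4 - a**2) = 7 - a**2)
70*H(sqrt(-1 + 0)) + 70 = 70*(7 - (sqrt(-1 + 0))**2) + 70 = 70*(7 - (sqrt(-1))**2) + 70 = 70*(7 - I**2) + 70 = 70*(7 - 1*(-1)) + 70 = 70*(7 + 1) + 70 = 70*8 + 70 = 560 + 70 = 630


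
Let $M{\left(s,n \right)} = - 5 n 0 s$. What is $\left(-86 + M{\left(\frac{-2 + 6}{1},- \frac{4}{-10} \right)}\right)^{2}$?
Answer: $7396$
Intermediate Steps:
$M{\left(s,n \right)} = 0$ ($M{\left(s,n \right)} = \left(-5\right) 0 s = 0 s = 0$)
$\left(-86 + M{\left(\frac{-2 + 6}{1},- \frac{4}{-10} \right)}\right)^{2} = \left(-86 + 0\right)^{2} = \left(-86\right)^{2} = 7396$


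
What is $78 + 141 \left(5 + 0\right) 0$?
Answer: $78$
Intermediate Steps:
$78 + 141 \left(5 + 0\right) 0 = 78 + 141 \cdot 5 \cdot 0 = 78 + 141 \cdot 0 = 78 + 0 = 78$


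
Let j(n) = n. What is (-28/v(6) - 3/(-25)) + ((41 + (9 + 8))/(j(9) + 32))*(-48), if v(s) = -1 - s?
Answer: -65377/1025 ≈ -63.782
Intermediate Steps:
(-28/v(6) - 3/(-25)) + ((41 + (9 + 8))/(j(9) + 32))*(-48) = (-28/(-1 - 1*6) - 3/(-25)) + ((41 + (9 + 8))/(9 + 32))*(-48) = (-28/(-1 - 6) - 3*(-1/25)) + ((41 + 17)/41)*(-48) = (-28/(-7) + 3/25) + (58*(1/41))*(-48) = (-28*(-1/7) + 3/25) + (58/41)*(-48) = (4 + 3/25) - 2784/41 = 103/25 - 2784/41 = -65377/1025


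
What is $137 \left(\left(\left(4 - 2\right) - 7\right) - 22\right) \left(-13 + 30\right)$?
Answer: $-62883$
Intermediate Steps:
$137 \left(\left(\left(4 - 2\right) - 7\right) - 22\right) \left(-13 + 30\right) = 137 \left(\left(2 - 7\right) - 22\right) 17 = 137 \left(-5 - 22\right) 17 = 137 \left(\left(-27\right) 17\right) = 137 \left(-459\right) = -62883$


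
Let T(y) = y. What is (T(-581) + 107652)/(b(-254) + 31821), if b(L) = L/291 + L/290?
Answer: 4517860845/1342613308 ≈ 3.3650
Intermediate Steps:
b(L) = 581*L/84390 (b(L) = L*(1/291) + L*(1/290) = L/291 + L/290 = 581*L/84390)
(T(-581) + 107652)/(b(-254) + 31821) = (-581 + 107652)/((581/84390)*(-254) + 31821) = 107071/(-73787/42195 + 31821) = 107071/(1342613308/42195) = 107071*(42195/1342613308) = 4517860845/1342613308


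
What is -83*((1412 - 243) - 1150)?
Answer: -1577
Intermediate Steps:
-83*((1412 - 243) - 1150) = -83*(1169 - 1150) = -83*19 = -1577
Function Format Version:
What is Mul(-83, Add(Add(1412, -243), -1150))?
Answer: -1577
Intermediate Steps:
Mul(-83, Add(Add(1412, -243), -1150)) = Mul(-83, Add(1169, -1150)) = Mul(-83, 19) = -1577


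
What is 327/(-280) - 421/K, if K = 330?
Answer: -22579/9240 ≈ -2.4436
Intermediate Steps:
327/(-280) - 421/K = 327/(-280) - 421/330 = 327*(-1/280) - 421*1/330 = -327/280 - 421/330 = -22579/9240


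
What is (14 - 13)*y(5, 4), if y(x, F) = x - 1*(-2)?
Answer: 7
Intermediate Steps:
y(x, F) = 2 + x (y(x, F) = x + 2 = 2 + x)
(14 - 13)*y(5, 4) = (14 - 13)*(2 + 5) = 1*7 = 7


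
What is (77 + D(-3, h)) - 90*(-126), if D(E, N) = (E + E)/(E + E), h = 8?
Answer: 11418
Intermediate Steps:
D(E, N) = 1 (D(E, N) = (2*E)/((2*E)) = (2*E)*(1/(2*E)) = 1)
(77 + D(-3, h)) - 90*(-126) = (77 + 1) - 90*(-126) = 78 + 11340 = 11418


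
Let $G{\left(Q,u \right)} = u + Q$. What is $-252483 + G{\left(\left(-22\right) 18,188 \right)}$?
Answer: $-252691$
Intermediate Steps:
$G{\left(Q,u \right)} = Q + u$
$-252483 + G{\left(\left(-22\right) 18,188 \right)} = -252483 + \left(\left(-22\right) 18 + 188\right) = -252483 + \left(-396 + 188\right) = -252483 - 208 = -252691$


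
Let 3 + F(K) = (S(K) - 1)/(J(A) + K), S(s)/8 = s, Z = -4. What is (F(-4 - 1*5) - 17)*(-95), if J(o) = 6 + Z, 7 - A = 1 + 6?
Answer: 6365/7 ≈ 909.29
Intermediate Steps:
A = 0 (A = 7 - (1 + 6) = 7 - 1*7 = 7 - 7 = 0)
J(o) = 2 (J(o) = 6 - 4 = 2)
S(s) = 8*s
F(K) = -3 + (-1 + 8*K)/(2 + K) (F(K) = -3 + (8*K - 1)/(2 + K) = -3 + (-1 + 8*K)/(2 + K))
(F(-4 - 1*5) - 17)*(-95) = ((-7 + 5*(-4 - 1*5))/(2 + (-4 - 1*5)) - 17)*(-95) = ((-7 + 5*(-4 - 5))/(2 + (-4 - 5)) - 17)*(-95) = ((-7 + 5*(-9))/(2 - 9) - 17)*(-95) = ((-7 - 45)/(-7) - 17)*(-95) = (-⅐*(-52) - 17)*(-95) = (52/7 - 17)*(-95) = -67/7*(-95) = 6365/7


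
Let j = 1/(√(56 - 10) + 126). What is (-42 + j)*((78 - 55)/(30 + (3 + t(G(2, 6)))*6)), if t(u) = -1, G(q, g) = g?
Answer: -364021/15830 - 23*√46/664860 ≈ -22.996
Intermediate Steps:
j = 1/(126 + √46) (j = 1/(√46 + 126) = 1/(126 + √46) ≈ 0.0075311)
(-42 + j)*((78 - 55)/(30 + (3 + t(G(2, 6)))*6)) = (-42 + (63/7915 - √46/15830))*((78 - 55)/(30 + (3 - 1)*6)) = (-332367/7915 - √46/15830)*(23/(30 + 2*6)) = (-332367/7915 - √46/15830)*(23/(30 + 12)) = (-332367/7915 - √46/15830)*(23/42) = -364021/15830 - 23*√46/664860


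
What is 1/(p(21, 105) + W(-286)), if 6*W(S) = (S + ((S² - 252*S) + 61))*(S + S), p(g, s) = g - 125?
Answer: -3/43942210 ≈ -6.8271e-8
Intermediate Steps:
p(g, s) = -125 + g
W(S) = S*(61 + S² - 251*S)/3 (W(S) = ((S + ((S² - 252*S) + 61))*(S + S))/6 = ((S + (61 + S² - 252*S))*(2*S))/6 = ((61 + S² - 251*S)*(2*S))/6 = (2*S*(61 + S² - 251*S))/6 = S*(61 + S² - 251*S)/3)
1/(p(21, 105) + W(-286)) = 1/((-125 + 21) + (⅓)*(-286)*(61 + (-286)² - 251*(-286))) = 1/(-104 + (⅓)*(-286)*(61 + 81796 + 71786)) = 1/(-104 + (⅓)*(-286)*153643) = 1/(-104 - 43941898/3) = 1/(-43942210/3) = -3/43942210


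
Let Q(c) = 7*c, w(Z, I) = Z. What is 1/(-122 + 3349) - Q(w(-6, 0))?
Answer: 135535/3227 ≈ 42.000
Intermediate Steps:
1/(-122 + 3349) - Q(w(-6, 0)) = 1/(-122 + 3349) - 7*(-6) = 1/3227 - 1*(-42) = 1/3227 + 42 = 135535/3227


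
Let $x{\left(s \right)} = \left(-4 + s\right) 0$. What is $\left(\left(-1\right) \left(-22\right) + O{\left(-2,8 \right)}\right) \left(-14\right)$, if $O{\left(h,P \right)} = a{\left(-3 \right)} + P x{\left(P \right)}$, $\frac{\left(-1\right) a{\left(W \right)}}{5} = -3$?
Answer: $-518$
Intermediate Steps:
$a{\left(W \right)} = 15$ ($a{\left(W \right)} = \left(-5\right) \left(-3\right) = 15$)
$x{\left(s \right)} = 0$
$O{\left(h,P \right)} = 15$ ($O{\left(h,P \right)} = 15 + P 0 = 15 + 0 = 15$)
$\left(\left(-1\right) \left(-22\right) + O{\left(-2,8 \right)}\right) \left(-14\right) = \left(\left(-1\right) \left(-22\right) + 15\right) \left(-14\right) = \left(22 + 15\right) \left(-14\right) = 37 \left(-14\right) = -518$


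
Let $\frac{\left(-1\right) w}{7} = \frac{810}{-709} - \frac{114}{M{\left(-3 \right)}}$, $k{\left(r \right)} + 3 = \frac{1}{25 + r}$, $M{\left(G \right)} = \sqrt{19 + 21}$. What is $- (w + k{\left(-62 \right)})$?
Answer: $- \frac{130382}{26233} - \frac{399 \sqrt{10}}{10} \approx -131.15$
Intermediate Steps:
$M{\left(G \right)} = 2 \sqrt{10}$ ($M{\left(G \right)} = \sqrt{40} = 2 \sqrt{10}$)
$k{\left(r \right)} = -3 + \frac{1}{25 + r}$
$w = \frac{5670}{709} + \frac{399 \sqrt{10}}{10}$ ($w = - 7 \left(\frac{810}{-709} - \frac{114}{2 \sqrt{10}}\right) = - 7 \left(810 \left(- \frac{1}{709}\right) - 114 \frac{\sqrt{10}}{20}\right) = - 7 \left(- \frac{810}{709} - \frac{57 \sqrt{10}}{10}\right) = \frac{5670}{709} + \frac{399 \sqrt{10}}{10} \approx 134.17$)
$- (w + k{\left(-62 \right)}) = - (\left(\frac{5670}{709} + \frac{399 \sqrt{10}}{10}\right) + \frac{-74 - -186}{25 - 62}) = - (\left(\frac{5670}{709} + \frac{399 \sqrt{10}}{10}\right) + \frac{-74 + 186}{-37}) = - (\left(\frac{5670}{709} + \frac{399 \sqrt{10}}{10}\right) - \frac{112}{37}) = - (\frac{130382}{26233} + \frac{399 \sqrt{10}}{10}) = - \frac{130382}{26233} - \frac{399 \sqrt{10}}{10}$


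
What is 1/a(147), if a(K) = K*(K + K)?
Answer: 1/43218 ≈ 2.3139e-5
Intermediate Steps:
a(K) = 2*K² (a(K) = K*(2*K) = 2*K²)
1/a(147) = 1/(2*147²) = 1/(2*21609) = 1/43218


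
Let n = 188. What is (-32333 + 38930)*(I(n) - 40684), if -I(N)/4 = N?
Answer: -273353292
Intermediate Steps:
I(N) = -4*N
(-32333 + 38930)*(I(n) - 40684) = (-32333 + 38930)*(-4*188 - 40684) = 6597*(-752 - 40684) = 6597*(-41436) = -273353292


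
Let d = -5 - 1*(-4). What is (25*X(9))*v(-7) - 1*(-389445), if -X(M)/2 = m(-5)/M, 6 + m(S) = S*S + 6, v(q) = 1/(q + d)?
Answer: 14020645/36 ≈ 3.8946e+5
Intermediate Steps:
d = -1 (d = -5 + 4 = -1)
v(q) = 1/(-1 + q) (v(q) = 1/(q - 1) = 1/(-1 + q))
m(S) = S² (m(S) = -6 + (S*S + 6) = -6 + (S² + 6) = -6 + (6 + S²) = S²)
X(M) = -50/M (X(M) = -2*(-5)²/M = -50/M)
(25*X(9))*v(-7) - 1*(-389445) = (25*(-50/9))/(-1 - 7) - 1*(-389445) = (25*(-50*⅑))/(-8) + 389445 = (25*(-50/9))*(-⅛) + 389445 = -1250/9*(-⅛) + 389445 = 625/36 + 389445 = 14020645/36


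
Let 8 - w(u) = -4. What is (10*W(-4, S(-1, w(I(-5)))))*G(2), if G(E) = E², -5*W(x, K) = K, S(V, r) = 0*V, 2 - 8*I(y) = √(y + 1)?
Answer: 0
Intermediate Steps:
I(y) = ¼ - √(1 + y)/8 (I(y) = ¼ - √(y + 1)/8 = ¼ - √(1 + y)/8)
w(u) = 12 (w(u) = 8 - 1*(-4) = 8 + 4 = 12)
S(V, r) = 0
W(x, K) = -K/5
(10*W(-4, S(-1, w(I(-5)))))*G(2) = (10*(-⅕*0))*2² = (10*0)*4 = 0*4 = 0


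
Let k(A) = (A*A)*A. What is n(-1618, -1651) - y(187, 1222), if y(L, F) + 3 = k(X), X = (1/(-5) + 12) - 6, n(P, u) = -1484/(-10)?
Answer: -5464/125 ≈ -43.712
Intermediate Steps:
n(P, u) = 742/5 (n(P, u) = -1484*(-⅒) = 742/5)
X = 29/5 (X = (-⅕ + 12) - 6 = 59/5 - 6 = 29/5 ≈ 5.8000)
k(A) = A³ (k(A) = A²*A = A³)
y(L, F) = 24014/125 (y(L, F) = -3 + (29/5)³ = -3 + 24389/125 = 24014/125)
n(-1618, -1651) - y(187, 1222) = 742/5 - 1*24014/125 = 742/5 - 24014/125 = -5464/125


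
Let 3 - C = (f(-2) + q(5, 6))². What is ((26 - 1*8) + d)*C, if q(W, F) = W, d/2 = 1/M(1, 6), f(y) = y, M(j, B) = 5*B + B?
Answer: -325/3 ≈ -108.33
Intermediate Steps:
M(j, B) = 6*B
d = 1/18 (d = 2/((6*6)) = 2/36 = 2*(1/36) = 1/18 ≈ 0.055556)
C = -6 (C = 3 - (-2 + 5)² = 3 - 1*3² = 3 - 1*9 = 3 - 9 = -6)
((26 - 1*8) + d)*C = ((26 - 1*8) + 1/18)*(-6) = ((26 - 8) + 1/18)*(-6) = (18 + 1/18)*(-6) = (325/18)*(-6) = -325/3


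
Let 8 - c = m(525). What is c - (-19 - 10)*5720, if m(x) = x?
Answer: 165363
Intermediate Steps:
c = -517 (c = 8 - 1*525 = 8 - 525 = -517)
c - (-19 - 10)*5720 = -517 - (-19 - 10)*5720 = -517 - (-29)*5720 = -517 - 1*(-165880) = -517 + 165880 = 165363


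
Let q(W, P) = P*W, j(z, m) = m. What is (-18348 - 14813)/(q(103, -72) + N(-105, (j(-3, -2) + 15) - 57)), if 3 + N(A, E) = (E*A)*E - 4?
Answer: 33161/210703 ≈ 0.15738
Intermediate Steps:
N(A, E) = -7 + A*E**2 (N(A, E) = -3 + ((E*A)*E - 4) = -3 + ((A*E)*E - 4) = -3 + (A*E**2 - 4) = -3 + (-4 + A*E**2) = -7 + A*E**2)
(-18348 - 14813)/(q(103, -72) + N(-105, (j(-3, -2) + 15) - 57)) = (-18348 - 14813)/(-72*103 + (-7 - 105*((-2 + 15) - 57)**2)) = -33161/(-7416 + (-7 - 105*(13 - 57)**2)) = -33161/(-7416 + (-7 - 105*(-44)**2)) = -33161/(-7416 + (-7 - 105*1936)) = -33161/(-7416 + (-7 - 203280)) = -33161/(-7416 - 203287) = -33161/(-210703) = -33161*(-1/210703) = 33161/210703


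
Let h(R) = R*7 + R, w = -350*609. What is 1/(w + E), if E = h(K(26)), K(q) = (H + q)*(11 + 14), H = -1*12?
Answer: -1/210350 ≈ -4.7540e-6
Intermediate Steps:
H = -12
w = -213150
K(q) = -300 + 25*q (K(q) = (-12 + q)*(11 + 14) = (-12 + q)*25 = -300 + 25*q)
h(R) = 8*R (h(R) = 7*R + R = 8*R)
E = 2800 (E = 8*(-300 + 25*26) = 8*(-300 + 650) = 8*350 = 2800)
1/(w + E) = 1/(-213150 + 2800) = 1/(-210350) = -1/210350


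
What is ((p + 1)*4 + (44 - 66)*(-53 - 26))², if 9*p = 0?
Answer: 3034564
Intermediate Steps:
p = 0 (p = (⅑)*0 = 0)
((p + 1)*4 + (44 - 66)*(-53 - 26))² = ((0 + 1)*4 + (44 - 66)*(-53 - 26))² = (1*4 - 22*(-79))² = (4 + 1738)² = 1742² = 3034564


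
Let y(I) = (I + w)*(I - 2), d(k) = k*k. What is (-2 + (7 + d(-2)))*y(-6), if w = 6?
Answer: 0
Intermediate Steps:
d(k) = k²
y(I) = (-2 + I)*(6 + I) (y(I) = (I + 6)*(I - 2) = (6 + I)*(-2 + I) = (-2 + I)*(6 + I))
(-2 + (7 + d(-2)))*y(-6) = (-2 + (7 + (-2)²))*(-12 + (-6)² + 4*(-6)) = (-2 + (7 + 4))*(-12 + 36 - 24) = (-2 + 11)*0 = 9*0 = 0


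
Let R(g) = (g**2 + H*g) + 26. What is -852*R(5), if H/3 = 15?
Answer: -235152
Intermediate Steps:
H = 45 (H = 3*15 = 45)
R(g) = 26 + g**2 + 45*g (R(g) = (g**2 + 45*g) + 26 = 26 + g**2 + 45*g)
-852*R(5) = -852*(26 + 5**2 + 45*5) = -852*(26 + 25 + 225) = -852*276 = -235152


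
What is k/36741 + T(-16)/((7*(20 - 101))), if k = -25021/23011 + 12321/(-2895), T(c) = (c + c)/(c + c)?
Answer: -294377289443/154196878635135 ≈ -0.0019091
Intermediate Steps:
T(c) = 1 (T(c) = (2*c)/((2*c)) = (2*c)*(1/(2*c)) = 1)
k = -118651442/22205615 (k = -25021*1/23011 + 12321*(-1/2895) = -25021/23011 - 4107/965 = -118651442/22205615 ≈ -5.3433)
k/36741 + T(-16)/((7*(20 - 101))) = -118651442/22205615/36741 + 1/(7*(20 - 101)) = -118651442/22205615*1/36741 + 1/(7*(-81)) = -118651442/815856500715 + 1/(-567) = -118651442/815856500715 + 1*(-1/567) = -118651442/815856500715 - 1/567 = -294377289443/154196878635135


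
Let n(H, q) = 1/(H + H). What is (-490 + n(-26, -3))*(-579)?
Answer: 14753499/52 ≈ 2.8372e+5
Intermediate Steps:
n(H, q) = 1/(2*H)
(-490 + n(-26, -3))*(-579) = (-490 + (1/2)/(-26))*(-579) = (-490 + (1/2)*(-1/26))*(-579) = (-490 - 1/52)*(-579) = -25481/52*(-579) = 14753499/52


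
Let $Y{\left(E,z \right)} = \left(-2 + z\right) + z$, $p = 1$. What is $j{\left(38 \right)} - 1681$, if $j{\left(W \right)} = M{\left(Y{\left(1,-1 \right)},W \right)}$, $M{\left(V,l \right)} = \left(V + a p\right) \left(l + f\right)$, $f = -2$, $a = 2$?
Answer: $-1753$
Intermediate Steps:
$Y{\left(E,z \right)} = -2 + 2 z$
$M{\left(V,l \right)} = \left(-2 + l\right) \left(2 + V\right)$ ($M{\left(V,l \right)} = \left(V + 2 \cdot 1\right) \left(l - 2\right) = \left(V + 2\right) \left(-2 + l\right) = \left(2 + V\right) \left(-2 + l\right) = \left(-2 + l\right) \left(2 + V\right)$)
$j{\left(W \right)} = 4 - 2 W$ ($j{\left(W \right)} = -4 - 2 \left(-2 + 2 \left(-1\right)\right) + 2 W + \left(-2 + 2 \left(-1\right)\right) W = -4 - 2 \left(-2 - 2\right) + 2 W + \left(-2 - 2\right) W = -4 - -8 + 2 W - 4 W = -4 + 8 + 2 W - 4 W = 4 - 2 W$)
$j{\left(38 \right)} - 1681 = \left(4 - 76\right) - 1681 = -72 - 1681 = -1753$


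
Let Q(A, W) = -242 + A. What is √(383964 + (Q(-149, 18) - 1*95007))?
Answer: √288566 ≈ 537.18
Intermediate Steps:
√(383964 + (Q(-149, 18) - 1*95007)) = √(383964 + ((-242 - 149) - 1*95007)) = √(383964 + (-391 - 95007)) = √(383964 - 95398) = √288566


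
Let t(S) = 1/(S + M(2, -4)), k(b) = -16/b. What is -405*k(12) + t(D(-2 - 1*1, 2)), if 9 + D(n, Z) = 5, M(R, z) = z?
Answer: 4319/8 ≈ 539.88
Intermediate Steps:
D(n, Z) = -4 (D(n, Z) = -9 + 5 = -4)
t(S) = 1/(-4 + S) (t(S) = 1/(S - 4) = 1/(-4 + S))
-405*k(12) + t(D(-2 - 1*1, 2)) = -(-6480)/12 + 1/(-4 - 4) = -(-6480)/12 + 1/(-8) = -405*(-4/3) - 1/8 = 540 - 1/8 = 4319/8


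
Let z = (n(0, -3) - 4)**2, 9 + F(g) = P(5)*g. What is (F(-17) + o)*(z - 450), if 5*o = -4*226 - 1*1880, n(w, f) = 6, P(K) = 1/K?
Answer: 1269316/5 ≈ 2.5386e+5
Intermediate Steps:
P(K) = 1/K
F(g) = -9 + g/5
z = 4 (z = (6 - 4)**2 = 2**2 = 4)
o = -2784/5 (o = (-4*226 - 1*1880)/5 = (-904 - 1880)/5 = (1/5)*(-2784) = -2784/5 ≈ -556.80)
(F(-17) + o)*(z - 450) = ((-9 + (1/5)*(-17)) - 2784/5)*(4 - 450) = ((-9 - 17/5) - 2784/5)*(-446) = (-62/5 - 2784/5)*(-446) = -2846/5*(-446) = 1269316/5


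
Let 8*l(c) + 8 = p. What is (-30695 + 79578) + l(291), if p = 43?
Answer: 391099/8 ≈ 48887.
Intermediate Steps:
l(c) = 35/8 (l(c) = -1 + (⅛)*43 = -1 + 43/8 = 35/8)
(-30695 + 79578) + l(291) = (-30695 + 79578) + 35/8 = 48883 + 35/8 = 391099/8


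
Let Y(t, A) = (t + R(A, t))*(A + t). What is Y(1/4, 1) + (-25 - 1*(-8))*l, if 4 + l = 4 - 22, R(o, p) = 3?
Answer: 6049/16 ≈ 378.06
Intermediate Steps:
l = -22 (l = -4 + (4 - 22) = -4 - 18 = -22)
Y(t, A) = (3 + t)*(A + t) (Y(t, A) = (t + 3)*(A + t) = (3 + t)*(A + t))
Y(1/4, 1) + (-25 - 1*(-8))*l = ((1/4)² + 3*1 + 3/4 + 1/4) + (-25 - 1*(-8))*(-22) = ((¼)² + 3 + 3*(¼) + 1*(¼)) + (-25 + 8)*(-22) = (1/16 + 3 + ¾ + ¼) - 17*(-22) = 65/16 + 374 = 6049/16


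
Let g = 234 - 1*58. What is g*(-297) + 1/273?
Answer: -14270255/273 ≈ -52272.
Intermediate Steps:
g = 176 (g = 234 - 58 = 176)
g*(-297) + 1/273 = 176*(-297) + 1/273 = -52272 + 1/273 = -14270255/273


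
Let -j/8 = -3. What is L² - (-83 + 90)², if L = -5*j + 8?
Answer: 12495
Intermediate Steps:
j = 24 (j = -8*(-3) = 24)
L = -112 (L = -5*24 + 8 = -120 + 8 = -112)
L² - (-83 + 90)² = (-112)² - (-83 + 90)² = 12544 - 1*7² = 12544 - 1*49 = 12544 - 49 = 12495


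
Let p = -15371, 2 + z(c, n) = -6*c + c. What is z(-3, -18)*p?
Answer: -199823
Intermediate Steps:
z(c, n) = -2 - 5*c (z(c, n) = -2 + (-6*c + c) = -2 - 5*c)
z(-3, -18)*p = (-2 - 5*(-3))*(-15371) = (-2 + 15)*(-15371) = 13*(-15371) = -199823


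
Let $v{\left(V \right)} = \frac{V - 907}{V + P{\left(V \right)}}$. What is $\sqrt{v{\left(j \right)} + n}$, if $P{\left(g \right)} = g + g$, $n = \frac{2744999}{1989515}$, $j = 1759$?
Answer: $\frac{\sqrt{18874774323603374385}}{3499556885} \approx 1.2414$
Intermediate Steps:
$n = \frac{2744999}{1989515}$ ($n = 2744999 \cdot \frac{1}{1989515} = \frac{2744999}{1989515} \approx 1.3797$)
$P{\left(g \right)} = 2 g$
$v{\left(V \right)} = \frac{-907 + V}{3 V}$ ($v{\left(V \right)} = \frac{V - 907}{V + 2 V} = \frac{-907 + V}{3 V}$)
$\sqrt{v{\left(j \right)} + n} = \sqrt{\frac{-907 + 1759}{3 \cdot 1759} + \frac{2744999}{1989515}} = \sqrt{\frac{1}{3} \cdot \frac{1}{1759} \cdot 852 + \frac{2744999}{1989515}} = \sqrt{\frac{284}{1759} + \frac{2744999}{1989515}} = \sqrt{\frac{5393475501}{3499556885}} = \frac{\sqrt{18874774323603374385}}{3499556885}$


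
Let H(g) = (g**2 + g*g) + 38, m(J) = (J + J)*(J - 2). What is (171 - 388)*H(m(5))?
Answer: -398846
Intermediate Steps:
m(J) = 2*J*(-2 + J) (m(J) = (2*J)*(-2 + J) = 2*J*(-2 + J))
H(g) = 38 + 2*g**2 (H(g) = (g**2 + g**2) + 38 = 2*g**2 + 38 = 38 + 2*g**2)
(171 - 388)*H(m(5)) = (171 - 388)*(38 + 2*(2*5*(-2 + 5))**2) = -217*(38 + 2*(2*5*3)**2) = -217*(38 + 2*30**2) = -217*(38 + 2*900) = -217*(38 + 1800) = -217*1838 = -398846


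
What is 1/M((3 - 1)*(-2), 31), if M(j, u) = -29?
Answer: -1/29 ≈ -0.034483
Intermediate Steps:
1/M((3 - 1)*(-2), 31) = 1/(-29) = -1/29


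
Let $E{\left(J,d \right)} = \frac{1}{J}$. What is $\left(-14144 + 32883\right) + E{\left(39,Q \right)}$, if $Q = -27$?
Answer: $\frac{730822}{39} \approx 18739.0$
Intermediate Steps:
$\left(-14144 + 32883\right) + E{\left(39,Q \right)} = \left(-14144 + 32883\right) + \frac{1}{39} = 18739 + \frac{1}{39} = \frac{730822}{39}$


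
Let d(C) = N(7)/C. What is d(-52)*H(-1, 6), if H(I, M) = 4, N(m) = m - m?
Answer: 0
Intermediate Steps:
N(m) = 0
d(C) = 0 (d(C) = 0/C = 0)
d(-52)*H(-1, 6) = 0*4 = 0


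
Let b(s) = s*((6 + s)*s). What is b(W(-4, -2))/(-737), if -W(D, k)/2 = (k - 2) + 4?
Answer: 0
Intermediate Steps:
W(D, k) = -4 - 2*k (W(D, k) = -2*((k - 2) + 4) = -2*((-2 + k) + 4) = -2*(2 + k) = -4 - 2*k)
b(s) = s²*(6 + s) (b(s) = s*(s*(6 + s)) = s²*(6 + s))
b(W(-4, -2))/(-737) = ((-4 - 2*(-2))²*(6 + (-4 - 2*(-2))))/(-737) = ((-4 + 4)²*(6 + (-4 + 4)))*(-1/737) = (0²*(6 + 0))*(-1/737) = (0*6)*(-1/737) = 0*(-1/737) = 0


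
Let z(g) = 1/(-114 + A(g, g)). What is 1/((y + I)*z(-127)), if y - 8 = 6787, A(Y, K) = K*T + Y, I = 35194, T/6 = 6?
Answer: -4813/41989 ≈ -0.11463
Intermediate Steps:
T = 36 (T = 6*6 = 36)
A(Y, K) = Y + 36*K (A(Y, K) = K*36 + Y = 36*K + Y = Y + 36*K)
y = 6795 (y = 8 + 6787 = 6795)
z(g) = 1/(-114 + 37*g) (z(g) = 1/(-114 + (g + 36*g)) = 1/(-114 + 37*g))
1/((y + I)*z(-127)) = 1/((6795 + 35194)*(1/(-114 + 37*(-127)))) = 1/(41989*(1/(-114 - 4699))) = 1/(41989*(1/(-4813))) = 1/(41989*(-1/4813)) = (1/41989)*(-4813) = -4813/41989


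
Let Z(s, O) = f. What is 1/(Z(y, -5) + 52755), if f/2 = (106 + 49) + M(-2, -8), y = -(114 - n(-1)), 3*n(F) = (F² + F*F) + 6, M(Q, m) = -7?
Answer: 1/53051 ≈ 1.8850e-5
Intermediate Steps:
n(F) = 2 + 2*F²/3 (n(F) = ((F² + F*F) + 6)/3 = ((F² + F²) + 6)/3 = (2*F² + 6)/3 = (6 + 2*F²)/3 = 2 + 2*F²/3)
y = -334/3 (y = -(114 - (2 + (⅔)*(-1)²)) = -(114 - (2 + (⅔)*1)) = -(114 - (2 + ⅔)) = -(114 - 1*8/3) = -(114 - 8/3) = -1*334/3 = -334/3 ≈ -111.33)
f = 296 (f = 2*((106 + 49) - 7) = 2*(155 - 7) = 2*148 = 296)
Z(s, O) = 296
1/(Z(y, -5) + 52755) = 1/(296 + 52755) = 1/53051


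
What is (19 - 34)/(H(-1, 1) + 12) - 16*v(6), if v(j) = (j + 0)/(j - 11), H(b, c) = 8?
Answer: 369/20 ≈ 18.450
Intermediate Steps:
v(j) = j/(-11 + j)
(19 - 34)/(H(-1, 1) + 12) - 16*v(6) = (19 - 34)/(8 + 12) - 96/(-11 + 6) = -15/20 - 96/(-5) = -15*1/20 - 96*(-1)/5 = -3/4 - 16*(-6/5) = -3/4 + 96/5 = 369/20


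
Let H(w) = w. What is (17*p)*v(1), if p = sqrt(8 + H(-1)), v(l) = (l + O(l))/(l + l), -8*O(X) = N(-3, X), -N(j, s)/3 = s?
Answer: 187*sqrt(7)/16 ≈ 30.922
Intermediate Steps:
N(j, s) = -3*s
O(X) = 3*X/8 (O(X) = -(-3)*X/8 = 3*X/8)
v(l) = 11/16 (v(l) = (l + 3*l/8)/(l + l) = (11*l/8)/((2*l)) = (11*l/8)*(1/(2*l)) = 11/16)
p = sqrt(7) (p = sqrt(8 - 1) = sqrt(7) ≈ 2.6458)
(17*p)*v(1) = (17*sqrt(7))*(11/16) = 187*sqrt(7)/16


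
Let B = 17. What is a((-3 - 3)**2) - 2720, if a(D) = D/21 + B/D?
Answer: -684889/252 ≈ -2717.8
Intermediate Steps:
a(D) = 17/D + D/21 (a(D) = D/21 + 17/D = 17/D + D/21)
a((-3 - 3)**2) - 2720 = (17/((-3 - 3)**2) + (-3 - 3)**2/21) - 2720 = (17/((-6)**2) + (1/21)*(-6)**2) - 2720 = (17/36 + (1/21)*36) - 2720 = (17*(1/36) + 12/7) - 2720 = (17/36 + 12/7) - 2720 = 551/252 - 2720 = -684889/252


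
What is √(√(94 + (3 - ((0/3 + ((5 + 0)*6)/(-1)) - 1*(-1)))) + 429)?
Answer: √(429 + 3*√14) ≈ 20.982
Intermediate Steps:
√(√(94 + (3 - ((0/3 + ((5 + 0)*6)/(-1)) - 1*(-1)))) + 429) = √(√(94 + (3 - ((0*(⅓) + (5*6)*(-1)) + 1))) + 429) = √(√(94 + (3 - ((0 + 30*(-1)) + 1))) + 429) = √(√(94 + (3 - ((0 - 30) + 1))) + 429) = √(√(94 + (3 - (-30 + 1))) + 429) = √(√(94 + (3 - 1*(-29))) + 429) = √(√(94 + (3 + 29)) + 429) = √(√(94 + 32) + 429) = √(√126 + 429) = √(3*√14 + 429) = √(429 + 3*√14)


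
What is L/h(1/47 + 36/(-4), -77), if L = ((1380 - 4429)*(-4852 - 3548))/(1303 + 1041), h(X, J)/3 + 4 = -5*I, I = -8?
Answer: 533575/5274 ≈ 101.17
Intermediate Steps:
h(X, J) = 108 (h(X, J) = -12 + 3*(-5*(-8)) = -12 + 3*40 = -12 + 120 = 108)
L = 3201450/293 (L = -3049*(-8400)/2344 = 25611600*(1/2344) = 3201450/293 ≈ 10926.)
L/h(1/47 + 36/(-4), -77) = (3201450/293)/108 = (3201450/293)*(1/108) = 533575/5274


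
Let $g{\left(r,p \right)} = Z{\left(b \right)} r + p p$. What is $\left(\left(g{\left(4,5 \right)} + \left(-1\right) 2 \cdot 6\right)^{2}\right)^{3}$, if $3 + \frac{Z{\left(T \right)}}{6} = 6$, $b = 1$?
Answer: $377149515625$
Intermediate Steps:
$Z{\left(T \right)} = 18$ ($Z{\left(T \right)} = -18 + 6 \cdot 6 = -18 + 36 = 18$)
$g{\left(r,p \right)} = p^{2} + 18 r$ ($g{\left(r,p \right)} = 18 r + p p = 18 r + p^{2} = p^{2} + 18 r$)
$\left(\left(g{\left(4,5 \right)} + \left(-1\right) 2 \cdot 6\right)^{2}\right)^{3} = \left(\left(\left(5^{2} + 18 \cdot 4\right) + \left(-1\right) 2 \cdot 6\right)^{2}\right)^{3} = \left(\left(\left(25 + 72\right) - 12\right)^{2}\right)^{3} = \left(\left(97 - 12\right)^{2}\right)^{3} = \left(85^{2}\right)^{3} = 7225^{3} = 377149515625$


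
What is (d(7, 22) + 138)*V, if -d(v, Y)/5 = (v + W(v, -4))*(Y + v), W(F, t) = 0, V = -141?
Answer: 123657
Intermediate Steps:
d(v, Y) = -5*v*(Y + v) (d(v, Y) = -5*(v + 0)*(Y + v) = -5*v*(Y + v))
(d(7, 22) + 138)*V = (5*7*(-1*22 - 1*7) + 138)*(-141) = (5*7*(-22 - 7) + 138)*(-141) = (5*7*(-29) + 138)*(-141) = (-1015 + 138)*(-141) = -877*(-141) = 123657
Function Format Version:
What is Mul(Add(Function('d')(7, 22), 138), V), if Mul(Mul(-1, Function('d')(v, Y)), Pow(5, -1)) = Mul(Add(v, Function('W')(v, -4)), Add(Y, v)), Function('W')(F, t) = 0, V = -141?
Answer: 123657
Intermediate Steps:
Function('d')(v, Y) = Mul(-5, v, Add(Y, v)) (Function('d')(v, Y) = Mul(-5, Mul(Add(v, 0), Add(Y, v))) = Mul(-5, Mul(v, Add(Y, v))) = Mul(-5, v, Add(Y, v)))
Mul(Add(Function('d')(7, 22), 138), V) = Mul(Add(Mul(5, 7, Add(Mul(-1, 22), Mul(-1, 7))), 138), -141) = Mul(Add(Mul(5, 7, Add(-22, -7)), 138), -141) = Mul(Add(Mul(5, 7, -29), 138), -141) = Mul(Add(-1015, 138), -141) = Mul(-877, -141) = 123657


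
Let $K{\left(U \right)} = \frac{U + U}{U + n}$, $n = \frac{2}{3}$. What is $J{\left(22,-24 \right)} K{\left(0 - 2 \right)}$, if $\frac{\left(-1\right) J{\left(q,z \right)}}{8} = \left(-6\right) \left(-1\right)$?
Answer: $-144$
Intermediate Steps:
$n = \frac{2}{3}$ ($n = 2 \cdot \frac{1}{3} = \frac{2}{3} \approx 0.66667$)
$K{\left(U \right)} = \frac{2 U}{\frac{2}{3} + U}$ ($K{\left(U \right)} = \frac{U + U}{U + \frac{2}{3}} = \frac{2 U}{\frac{2}{3} + U}$)
$J{\left(q,z \right)} = -48$ ($J{\left(q,z \right)} = - 8 \left(\left(-6\right) \left(-1\right)\right) = \left(-8\right) 6 = -48$)
$J{\left(22,-24 \right)} K{\left(0 - 2 \right)} = - 48 \frac{6 \left(0 - 2\right)}{2 + 3 \left(0 - 2\right)} = - 48 \cdot 6 \left(-2\right) \frac{1}{2 + 3 \left(-2\right)} = - 48 \cdot 6 \left(-2\right) \frac{1}{2 - 6} = - 48 \cdot 6 \left(-2\right) \frac{1}{-4} = - 48 \cdot 6 \left(-2\right) \left(- \frac{1}{4}\right) = \left(-48\right) 3 = -144$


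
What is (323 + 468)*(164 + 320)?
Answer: 382844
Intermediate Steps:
(323 + 468)*(164 + 320) = 791*484 = 382844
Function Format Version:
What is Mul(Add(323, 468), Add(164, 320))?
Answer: 382844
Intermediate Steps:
Mul(Add(323, 468), Add(164, 320)) = Mul(791, 484) = 382844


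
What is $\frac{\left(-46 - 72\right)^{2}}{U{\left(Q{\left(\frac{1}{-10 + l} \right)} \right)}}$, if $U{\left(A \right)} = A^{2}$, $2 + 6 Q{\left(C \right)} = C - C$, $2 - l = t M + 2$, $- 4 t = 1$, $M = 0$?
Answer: $125316$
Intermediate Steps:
$t = - \frac{1}{4}$ ($t = \left(- \frac{1}{4}\right) 1 = - \frac{1}{4} \approx -0.25$)
$l = 0$ ($l = 2 - \left(\left(- \frac{1}{4}\right) 0 + 2\right) = 2 - \left(0 + 2\right) = 2 - 2 = 0$)
$Q{\left(C \right)} = - \frac{1}{3}$ ($Q{\left(C \right)} = - \frac{1}{3} + \frac{C - C}{6} = - \frac{1}{3} + \frac{1}{6} \cdot 0 = - \frac{1}{3} + 0 = - \frac{1}{3}$)
$\frac{\left(-46 - 72\right)^{2}}{U{\left(Q{\left(\frac{1}{-10 + l} \right)} \right)}} = \frac{\left(-46 - 72\right)^{2}}{\left(- \frac{1}{3}\right)^{2}} = \left(-118\right)^{2} \frac{1}{\frac{1}{9}} = 13924 \cdot 9 = 125316$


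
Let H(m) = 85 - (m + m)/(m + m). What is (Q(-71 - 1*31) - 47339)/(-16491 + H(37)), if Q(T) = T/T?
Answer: 47338/16407 ≈ 2.8852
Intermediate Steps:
Q(T) = 1
H(m) = 84 (H(m) = 85 - 2*m/(2*m) = 85 - 2*m*1/(2*m) = 85 - 1*1 = 85 - 1 = 84)
(Q(-71 - 1*31) - 47339)/(-16491 + H(37)) = (1 - 47339)/(-16491 + 84) = -47338/(-16407) = -47338*(-1/16407) = 47338/16407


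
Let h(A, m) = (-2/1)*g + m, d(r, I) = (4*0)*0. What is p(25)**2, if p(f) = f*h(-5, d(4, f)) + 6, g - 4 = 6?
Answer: 244036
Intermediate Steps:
d(r, I) = 0 (d(r, I) = 0*0 = 0)
g = 10 (g = 4 + 6 = 10)
h(A, m) = -20 + m (h(A, m) = -2/1*10 + m = -2*1*10 + m = -2*10 + m = -20 + m)
p(f) = 6 - 20*f (p(f) = f*(-20 + 0) + 6 = f*(-20) + 6 = -20*f + 6 = 6 - 20*f)
p(25)**2 = (6 - 20*25)**2 = (6 - 500)**2 = (-494)**2 = 244036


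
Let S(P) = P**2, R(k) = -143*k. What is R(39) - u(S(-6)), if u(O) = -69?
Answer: -5508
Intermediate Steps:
R(39) - u(S(-6)) = -143*39 - 1*(-69) = -5577 + 69 = -5508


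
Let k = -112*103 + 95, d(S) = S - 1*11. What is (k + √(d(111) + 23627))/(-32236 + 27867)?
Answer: 673/257 - √23727/4369 ≈ 2.5834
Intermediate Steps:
d(S) = -11 + S (d(S) = S - 11 = -11 + S)
k = -11441 (k = -11536 + 95 = -11441)
(k + √(d(111) + 23627))/(-32236 + 27867) = (-11441 + √((-11 + 111) + 23627))/(-32236 + 27867) = (-11441 + √(100 + 23627))/(-4369) = (-11441 + √23727)*(-1/4369) = 673/257 - √23727/4369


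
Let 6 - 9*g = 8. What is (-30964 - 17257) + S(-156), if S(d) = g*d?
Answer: -144559/3 ≈ -48186.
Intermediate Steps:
g = -2/9 (g = 2/3 - 1/9*8 = 2/3 - 8/9 = -2/9 ≈ -0.22222)
S(d) = -2*d/9
(-30964 - 17257) + S(-156) = (-30964 - 17257) - 2/9*(-156) = -48221 + 104/3 = -144559/3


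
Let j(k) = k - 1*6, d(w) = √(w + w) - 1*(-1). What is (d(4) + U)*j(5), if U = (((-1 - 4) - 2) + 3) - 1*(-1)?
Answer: 2 - 2*√2 ≈ -0.82843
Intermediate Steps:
d(w) = 1 + √2*√w (d(w) = √(2*w) + 1 = √2*√w + 1 = 1 + √2*√w)
j(k) = -6 + k (j(k) = k - 6 = -6 + k)
U = -3 (U = ((-5 - 2) + 3) + 1 = (-7 + 3) + 1 = -4 + 1 = -3)
(d(4) + U)*j(5) = ((1 + √2*√4) - 3)*(-6 + 5) = ((1 + √2*2) - 3)*(-1) = ((1 + 2*√2) - 3)*(-1) = (-2 + 2*√2)*(-1) = 2 - 2*√2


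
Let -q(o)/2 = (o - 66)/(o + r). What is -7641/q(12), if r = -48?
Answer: 2547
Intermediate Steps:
q(o) = -2*(-66 + o)/(-48 + o) (q(o) = -2*(o - 66)/(o - 48) = -2*(-66 + o)/(-48 + o))
-7641/q(12) = -7641*(-48 + 12)/(2*(66 - 1*12)) = -7641*(-18/(66 - 12)) = -7641/(2*(-1/36)*54) = -7641/(-3) = -7641*(-⅓) = 2547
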